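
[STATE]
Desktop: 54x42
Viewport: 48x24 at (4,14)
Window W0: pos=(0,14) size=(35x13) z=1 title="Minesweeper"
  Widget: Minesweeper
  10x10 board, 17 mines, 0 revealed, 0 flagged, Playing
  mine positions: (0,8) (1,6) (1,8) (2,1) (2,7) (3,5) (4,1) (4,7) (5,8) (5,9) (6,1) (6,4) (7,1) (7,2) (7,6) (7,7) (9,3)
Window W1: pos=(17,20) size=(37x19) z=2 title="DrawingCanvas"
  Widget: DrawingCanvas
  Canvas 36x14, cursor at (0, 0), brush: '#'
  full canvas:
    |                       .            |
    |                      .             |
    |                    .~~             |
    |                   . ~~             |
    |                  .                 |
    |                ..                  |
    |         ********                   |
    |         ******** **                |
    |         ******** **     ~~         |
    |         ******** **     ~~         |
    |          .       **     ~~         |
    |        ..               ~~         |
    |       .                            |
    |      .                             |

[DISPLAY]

━━━━━━━━━━━━━━━━━━━━━━━━━━━━━━┓                 
nesweeper                     ┃                 
──────────────────────────────┨                 
■■■■■■■                       ┃                 
■■■■■■■                       ┃                 
■■■■■■■                       ┃                 
■■■■■■■      ┏━━━━━━━━━━━━━━━━━━━━━━━━━━━━━━━━━━
■■■■■■■      ┃ DrawingCanvas                    
■■■■■■■      ┠──────────────────────────────────
■■■■■■■      ┃+                      .          
■■■■■■■      ┃                      .           
■■■■■■■      ┃                    .~~           
━━━━━━━━━━━━━┃                   . ~~           
             ┃                  .               
             ┃                ..                
             ┃         ********                 
             ┃         ******** **              
             ┃         ******** **     ~~       
             ┃         ******** **     ~~       
             ┃          .       **     ~~       
             ┃        ..               ~~       
             ┃       .                          
             ┃      .                           
             ┃                                  


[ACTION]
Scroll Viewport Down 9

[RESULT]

■■■■■■■                       ┃                 
■■■■■■■                       ┃                 
■■■■■■■      ┏━━━━━━━━━━━━━━━━━━━━━━━━━━━━━━━━━━
■■■■■■■      ┃ DrawingCanvas                    
■■■■■■■      ┠──────────────────────────────────
■■■■■■■      ┃+                      .          
■■■■■■■      ┃                      .           
■■■■■■■      ┃                    .~~           
━━━━━━━━━━━━━┃                   . ~~           
             ┃                  .               
             ┃                ..                
             ┃         ********                 
             ┃         ******** **              
             ┃         ******** **     ~~       
             ┃         ******** **     ~~       
             ┃          .       **     ~~       
             ┃        ..               ~~       
             ┃       .                          
             ┃      .                           
             ┃                                  
             ┗━━━━━━━━━━━━━━━━━━━━━━━━━━━━━━━━━━
                                                
                                                
                                                


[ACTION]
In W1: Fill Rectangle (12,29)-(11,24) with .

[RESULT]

■■■■■■■                       ┃                 
■■■■■■■                       ┃                 
■■■■■■■      ┏━━━━━━━━━━━━━━━━━━━━━━━━━━━━━━━━━━
■■■■■■■      ┃ DrawingCanvas                    
■■■■■■■      ┠──────────────────────────────────
■■■■■■■      ┃+                      .          
■■■■■■■      ┃                      .           
■■■■■■■      ┃                    .~~           
━━━━━━━━━━━━━┃                   . ~~           
             ┃                  .               
             ┃                ..                
             ┃         ********                 
             ┃         ******** **              
             ┃         ******** **     ~~       
             ┃         ******** **     ~~       
             ┃          .       **     ~~       
             ┃        ..              ......    
             ┃       .                ......    
             ┃      .                           
             ┃                                  
             ┗━━━━━━━━━━━━━━━━━━━━━━━━━━━━━━━━━━
                                                
                                                
                                                


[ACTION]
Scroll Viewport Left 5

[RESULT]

┃■■■■■■■■■■                       ┃             
┃■■■■■■■■■■                       ┃             
┃■■■■■■■■■■      ┏━━━━━━━━━━━━━━━━━━━━━━━━━━━━━━
┃■■■■■■■■■■      ┃ DrawingCanvas                
┃■■■■■■■■■■      ┠──────────────────────────────
┃■■■■■■■■■■      ┃+                      .      
┃■■■■■■■■■■      ┃                      .       
┃■■■■■■■■■■      ┃                    .~~       
┗━━━━━━━━━━━━━━━━┃                   . ~~       
                 ┃                  .           
                 ┃                ..            
                 ┃         ********             
                 ┃         ******** **          
                 ┃         ******** **     ~~   
                 ┃         ******** **     ~~   
                 ┃          .       **     ~~   
                 ┃        ..              ......
                 ┃       .                ......
                 ┃      .                       
                 ┃                              
                 ┗━━━━━━━━━━━━━━━━━━━━━━━━━━━━━━
                                                
                                                
                                                


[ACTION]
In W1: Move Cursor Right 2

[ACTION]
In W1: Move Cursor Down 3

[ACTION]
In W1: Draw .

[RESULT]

┃■■■■■■■■■■                       ┃             
┃■■■■■■■■■■                       ┃             
┃■■■■■■■■■■      ┏━━━━━━━━━━━━━━━━━━━━━━━━━━━━━━
┃■■■■■■■■■■      ┃ DrawingCanvas                
┃■■■■■■■■■■      ┠──────────────────────────────
┃■■■■■■■■■■      ┃                       .      
┃■■■■■■■■■■      ┃                      .       
┃■■■■■■■■■■      ┃                    .~~       
┗━━━━━━━━━━━━━━━━┃  .                . ~~       
                 ┃                  .           
                 ┃                ..            
                 ┃         ********             
                 ┃         ******** **          
                 ┃         ******** **     ~~   
                 ┃         ******** **     ~~   
                 ┃          .       **     ~~   
                 ┃        ..              ......
                 ┃       .                ......
                 ┃      .                       
                 ┃                              
                 ┗━━━━━━━━━━━━━━━━━━━━━━━━━━━━━━
                                                
                                                
                                                


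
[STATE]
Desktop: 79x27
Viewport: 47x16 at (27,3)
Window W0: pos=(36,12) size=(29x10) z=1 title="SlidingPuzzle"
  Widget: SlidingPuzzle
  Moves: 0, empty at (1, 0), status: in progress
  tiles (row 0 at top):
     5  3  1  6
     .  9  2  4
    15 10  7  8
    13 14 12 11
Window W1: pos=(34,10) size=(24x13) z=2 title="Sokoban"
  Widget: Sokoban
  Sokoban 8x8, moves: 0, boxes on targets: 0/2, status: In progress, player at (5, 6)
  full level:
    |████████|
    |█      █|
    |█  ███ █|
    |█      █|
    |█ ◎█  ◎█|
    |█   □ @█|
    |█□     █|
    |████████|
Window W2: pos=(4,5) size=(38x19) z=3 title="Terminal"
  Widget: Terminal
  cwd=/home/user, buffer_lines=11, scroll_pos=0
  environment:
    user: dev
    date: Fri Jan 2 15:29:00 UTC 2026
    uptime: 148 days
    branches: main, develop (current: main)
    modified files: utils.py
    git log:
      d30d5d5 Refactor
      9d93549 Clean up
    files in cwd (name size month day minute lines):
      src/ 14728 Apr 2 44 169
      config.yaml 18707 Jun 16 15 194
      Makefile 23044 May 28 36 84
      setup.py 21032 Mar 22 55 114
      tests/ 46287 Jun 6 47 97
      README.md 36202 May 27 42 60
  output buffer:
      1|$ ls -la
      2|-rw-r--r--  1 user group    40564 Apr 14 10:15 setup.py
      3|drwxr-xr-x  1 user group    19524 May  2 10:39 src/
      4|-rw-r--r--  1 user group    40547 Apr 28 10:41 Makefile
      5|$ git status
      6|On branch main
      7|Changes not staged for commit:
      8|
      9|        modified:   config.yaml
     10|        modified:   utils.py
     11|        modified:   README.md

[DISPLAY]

                                               
                                               
━━━━━━━━━━━━━━┓                                
              ┃                                
──────────────┨                                
              ┃                                
up    40564 Ap┃                                
up    19524 Ma┃━━━━━━━━━━━━━━━┓                
up    40547 Ap┃n              ┃                
              ┃───────────────┨━━━━━━┓         
              ┃█              ┃      ┃         
 commit:      ┃█              ┃──────┨         
              ┃█              ┃      ┃         
nfig.yaml     ┃█              ┃      ┃         
ils.py        ┃█              ┃      ┃         
ADME.md       ┃█              ┃      ┃         


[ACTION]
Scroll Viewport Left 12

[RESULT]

                                               
                                               
━━━━━━━━━━━━━━━━━━━━━━━━━━┓                    
                          ┃                    
──────────────────────────┨                    
                          ┃                    
  1 user group    40564 Ap┃                    
  1 user group    19524 Ma┃━━━━━━━━━━━━━━━┓    
  1 user group    40547 Ap┃n              ┃    
us                        ┃───────────────┨━━━━
main                      ┃█              ┃    
t staged for commit:      ┃█              ┃────
                          ┃█              ┃    
dified:   config.yaml     ┃█              ┃    
dified:   utils.py        ┃█              ┃    
dified:   README.md       ┃█              ┃    


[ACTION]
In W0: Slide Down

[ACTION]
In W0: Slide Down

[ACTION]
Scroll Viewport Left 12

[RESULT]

                                               
                                               
 ┏━━━━━━━━━━━━━━━━━━━━━━━━━━━━━━━━━━━━┓        
 ┃ Terminal                           ┃        
 ┠────────────────────────────────────┨        
 ┃$ ls -la                            ┃        
 ┃-rw-r--r--  1 user group    40564 Ap┃        
 ┃drwxr-xr-x  1 user group    19524 Ma┃━━━━━━━━
 ┃-rw-r--r--  1 user group    40547 Ap┃n       
 ┃$ git status                        ┃────────
 ┃On branch main                      ┃█       
 ┃Changes not staged for commit:      ┃█       
 ┃                                    ┃█       
 ┃        modified:   config.yaml     ┃█       
 ┃        modified:   utils.py        ┃█       
 ┃        modified:   README.md       ┃█       


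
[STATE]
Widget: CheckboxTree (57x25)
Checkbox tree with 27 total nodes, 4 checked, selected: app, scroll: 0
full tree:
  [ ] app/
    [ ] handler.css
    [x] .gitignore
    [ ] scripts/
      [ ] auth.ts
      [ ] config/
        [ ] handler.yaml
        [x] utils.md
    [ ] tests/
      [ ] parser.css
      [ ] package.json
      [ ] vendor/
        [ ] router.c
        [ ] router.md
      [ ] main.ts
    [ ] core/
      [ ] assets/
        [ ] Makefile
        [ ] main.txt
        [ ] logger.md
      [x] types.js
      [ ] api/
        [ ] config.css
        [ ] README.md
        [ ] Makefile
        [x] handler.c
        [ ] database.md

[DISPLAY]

>[-] app/                                                
   [ ] handler.css                                       
   [x] .gitignore                                        
   [-] scripts/                                          
     [ ] auth.ts                                         
     [-] config/                                         
       [ ] handler.yaml                                  
       [x] utils.md                                      
   [ ] tests/                                            
     [ ] parser.css                                      
     [ ] package.json                                    
     [ ] vendor/                                         
       [ ] router.c                                      
       [ ] router.md                                     
     [ ] main.ts                                         
   [-] core/                                             
     [ ] assets/                                         
       [ ] Makefile                                      
       [ ] main.txt                                      
       [ ] logger.md                                     
     [x] types.js                                        
     [-] api/                                            
       [ ] config.css                                    
       [ ] README.md                                     
       [ ] Makefile                                      


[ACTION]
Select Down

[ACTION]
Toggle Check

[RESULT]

 [-] app/                                                
>  [x] handler.css                                       
   [x] .gitignore                                        
   [-] scripts/                                          
     [ ] auth.ts                                         
     [-] config/                                         
       [ ] handler.yaml                                  
       [x] utils.md                                      
   [ ] tests/                                            
     [ ] parser.css                                      
     [ ] package.json                                    
     [ ] vendor/                                         
       [ ] router.c                                      
       [ ] router.md                                     
     [ ] main.ts                                         
   [-] core/                                             
     [ ] assets/                                         
       [ ] Makefile                                      
       [ ] main.txt                                      
       [ ] logger.md                                     
     [x] types.js                                        
     [-] api/                                            
       [ ] config.css                                    
       [ ] README.md                                     
       [ ] Makefile                                      


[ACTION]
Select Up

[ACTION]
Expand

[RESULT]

>[-] app/                                                
   [x] handler.css                                       
   [x] .gitignore                                        
   [-] scripts/                                          
     [ ] auth.ts                                         
     [-] config/                                         
       [ ] handler.yaml                                  
       [x] utils.md                                      
   [ ] tests/                                            
     [ ] parser.css                                      
     [ ] package.json                                    
     [ ] vendor/                                         
       [ ] router.c                                      
       [ ] router.md                                     
     [ ] main.ts                                         
   [-] core/                                             
     [ ] assets/                                         
       [ ] Makefile                                      
       [ ] main.txt                                      
       [ ] logger.md                                     
     [x] types.js                                        
     [-] api/                                            
       [ ] config.css                                    
       [ ] README.md                                     
       [ ] Makefile                                      


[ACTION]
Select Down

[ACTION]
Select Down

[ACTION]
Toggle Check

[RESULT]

 [-] app/                                                
   [x] handler.css                                       
>  [ ] .gitignore                                        
   [-] scripts/                                          
     [ ] auth.ts                                         
     [-] config/                                         
       [ ] handler.yaml                                  
       [x] utils.md                                      
   [ ] tests/                                            
     [ ] parser.css                                      
     [ ] package.json                                    
     [ ] vendor/                                         
       [ ] router.c                                      
       [ ] router.md                                     
     [ ] main.ts                                         
   [-] core/                                             
     [ ] assets/                                         
       [ ] Makefile                                      
       [ ] main.txt                                      
       [ ] logger.md                                     
     [x] types.js                                        
     [-] api/                                            
       [ ] config.css                                    
       [ ] README.md                                     
       [ ] Makefile                                      


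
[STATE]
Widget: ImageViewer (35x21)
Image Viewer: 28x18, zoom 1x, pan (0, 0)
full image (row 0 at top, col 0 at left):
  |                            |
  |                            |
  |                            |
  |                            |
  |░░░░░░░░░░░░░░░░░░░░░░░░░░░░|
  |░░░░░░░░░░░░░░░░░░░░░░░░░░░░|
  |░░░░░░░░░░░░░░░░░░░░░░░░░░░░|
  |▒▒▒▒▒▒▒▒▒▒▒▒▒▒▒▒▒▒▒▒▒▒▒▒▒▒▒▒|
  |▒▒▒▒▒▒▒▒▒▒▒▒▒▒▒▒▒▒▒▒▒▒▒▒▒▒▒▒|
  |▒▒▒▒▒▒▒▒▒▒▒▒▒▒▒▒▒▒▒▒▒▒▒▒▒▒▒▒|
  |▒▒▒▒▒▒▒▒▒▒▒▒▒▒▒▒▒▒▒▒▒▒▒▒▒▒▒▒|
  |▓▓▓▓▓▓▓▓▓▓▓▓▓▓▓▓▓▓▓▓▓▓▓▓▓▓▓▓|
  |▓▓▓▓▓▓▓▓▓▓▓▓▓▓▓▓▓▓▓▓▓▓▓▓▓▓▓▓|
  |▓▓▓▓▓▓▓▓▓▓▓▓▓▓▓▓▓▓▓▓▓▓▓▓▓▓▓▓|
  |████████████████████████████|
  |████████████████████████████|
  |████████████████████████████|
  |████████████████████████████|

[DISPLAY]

                                   
                                   
                                   
                                   
░░░░░░░░░░░░░░░░░░░░░░░░░░░░       
░░░░░░░░░░░░░░░░░░░░░░░░░░░░       
░░░░░░░░░░░░░░░░░░░░░░░░░░░░       
▒▒▒▒▒▒▒▒▒▒▒▒▒▒▒▒▒▒▒▒▒▒▒▒▒▒▒▒       
▒▒▒▒▒▒▒▒▒▒▒▒▒▒▒▒▒▒▒▒▒▒▒▒▒▒▒▒       
▒▒▒▒▒▒▒▒▒▒▒▒▒▒▒▒▒▒▒▒▒▒▒▒▒▒▒▒       
▒▒▒▒▒▒▒▒▒▒▒▒▒▒▒▒▒▒▒▒▒▒▒▒▒▒▒▒       
▓▓▓▓▓▓▓▓▓▓▓▓▓▓▓▓▓▓▓▓▓▓▓▓▓▓▓▓       
▓▓▓▓▓▓▓▓▓▓▓▓▓▓▓▓▓▓▓▓▓▓▓▓▓▓▓▓       
▓▓▓▓▓▓▓▓▓▓▓▓▓▓▓▓▓▓▓▓▓▓▓▓▓▓▓▓       
████████████████████████████       
████████████████████████████       
████████████████████████████       
████████████████████████████       
                                   
                                   
                                   


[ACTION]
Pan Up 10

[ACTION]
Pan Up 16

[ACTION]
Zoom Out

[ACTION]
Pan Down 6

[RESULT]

░░░░░░░░░░░░░░░░░░░░░░░░░░░░       
▒▒▒▒▒▒▒▒▒▒▒▒▒▒▒▒▒▒▒▒▒▒▒▒▒▒▒▒       
▒▒▒▒▒▒▒▒▒▒▒▒▒▒▒▒▒▒▒▒▒▒▒▒▒▒▒▒       
▒▒▒▒▒▒▒▒▒▒▒▒▒▒▒▒▒▒▒▒▒▒▒▒▒▒▒▒       
▒▒▒▒▒▒▒▒▒▒▒▒▒▒▒▒▒▒▒▒▒▒▒▒▒▒▒▒       
▓▓▓▓▓▓▓▓▓▓▓▓▓▓▓▓▓▓▓▓▓▓▓▓▓▓▓▓       
▓▓▓▓▓▓▓▓▓▓▓▓▓▓▓▓▓▓▓▓▓▓▓▓▓▓▓▓       
▓▓▓▓▓▓▓▓▓▓▓▓▓▓▓▓▓▓▓▓▓▓▓▓▓▓▓▓       
████████████████████████████       
████████████████████████████       
████████████████████████████       
████████████████████████████       
                                   
                                   
                                   
                                   
                                   
                                   
                                   
                                   
                                   


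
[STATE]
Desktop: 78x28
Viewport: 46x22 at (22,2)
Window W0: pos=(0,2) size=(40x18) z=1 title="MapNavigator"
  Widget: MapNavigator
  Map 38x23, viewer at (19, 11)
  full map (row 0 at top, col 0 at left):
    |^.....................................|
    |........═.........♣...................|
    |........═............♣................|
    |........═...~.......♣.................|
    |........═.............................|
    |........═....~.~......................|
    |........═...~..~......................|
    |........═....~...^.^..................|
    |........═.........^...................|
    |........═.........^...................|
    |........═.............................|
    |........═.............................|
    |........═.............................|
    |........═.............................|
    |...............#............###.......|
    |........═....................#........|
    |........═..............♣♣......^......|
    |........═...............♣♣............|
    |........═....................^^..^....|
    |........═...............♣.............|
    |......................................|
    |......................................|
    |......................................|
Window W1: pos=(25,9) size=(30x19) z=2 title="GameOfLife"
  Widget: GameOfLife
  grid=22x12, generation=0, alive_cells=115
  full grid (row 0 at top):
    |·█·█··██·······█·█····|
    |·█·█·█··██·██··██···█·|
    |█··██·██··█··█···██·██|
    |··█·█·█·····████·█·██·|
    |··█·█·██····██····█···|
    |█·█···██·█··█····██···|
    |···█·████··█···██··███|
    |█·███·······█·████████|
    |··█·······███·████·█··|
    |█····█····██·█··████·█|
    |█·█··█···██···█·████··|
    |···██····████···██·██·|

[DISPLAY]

━━━━━━━━━━━━━━━━━┓                            
                 ┃                            
─────────────────┨                            
.................┃                            
.................┃                            
.................┃                            
.................┃                            
...┏━━━━━━━━━━━━━━━━━━━━━━━━━━━━┓             
...┃ GameOfLife                 ┃             
...┠────────────────────────────┨             
...┃Gen: 0                      ┃             
...┃·█·█··██·······█·█····      ┃             
...┃·█·█·█··██·██··██···█·      ┃             
...┃█··██·██··█··█···██·██      ┃             
...┃··█·█·█·····████·█·██·      ┃             
..♣┃··█·█·██····██····█···      ┃             
...┃█·█···██·█··█····██···      ┃             
━━━┃···█·████··█···██··███      ┃             
   ┃█·███·······█·████████      ┃             
   ┃··█·······███·████·█··      ┃             
   ┃█····█····██·█··████·█      ┃             
   ┃█·█··█···██···█·████··      ┃             


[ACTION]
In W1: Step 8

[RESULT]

━━━━━━━━━━━━━━━━━┓                            
                 ┃                            
─────────────────┨                            
.................┃                            
.................┃                            
.................┃                            
.................┃                            
...┏━━━━━━━━━━━━━━━━━━━━━━━━━━━━┓             
...┃ GameOfLife                 ┃             
...┠────────────────────────────┨             
...┃Gen: 8                      ┃             
...┃··██·██··██·····██····      ┃             
...┃···█·····██·██····█···      ┃             
...┃··█·██·█······██·█····      ┃             
...┃·██··█··█······█·█····      ┃             
..♣┃··█·█··██·············      ┃             
...┃·····█·██···█··███····      ┃             
━━━┃··█·█······██·········      ┃             
   ┃···█······███·········      ┃             
   ┃······················      ┃             
   ┃······················      ┃             
   ┃······················      ┃             


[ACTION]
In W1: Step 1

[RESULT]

━━━━━━━━━━━━━━━━━┓                            
                 ┃                            
─────────────────┨                            
.................┃                            
.................┃                            
.................┃                            
.................┃                            
...┏━━━━━━━━━━━━━━━━━━━━━━━━━━━━┓             
...┃ GameOfLife                 ┃             
...┠────────────────────────────┨             
...┃Gen: 9                      ┃             
...┃··███····███·····█····      ┃             
...┃········████·███··█···      ┃             
...┃·██·███·██···███·██···      ┃             
...┃·██··█··█·····██······      ┃             
..♣┃·█████···█·····█·█····      ┃             
...┃····█████··██···█·····      ┃             
━━━┃···██·····█··█··█·····      ┃             
   ┃···█······█·█·········      ┃             
   ┃···········█··········      ┃             
   ┃······················      ┃             
   ┃······················      ┃             


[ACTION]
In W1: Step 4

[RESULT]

━━━━━━━━━━━━━━━━━┓                            
                 ┃                            
─────────────────┨                            
.................┃                            
.................┃                            
.................┃                            
.................┃                            
...┏━━━━━━━━━━━━━━━━━━━━━━━━━━━━┓             
...┃ GameOfLife                 ┃             
...┠────────────────────────────┨             
...┃Gen: 13                     ┃             
...┃······················      ┃             
...┃██·····█·········██···      ┃             
...┃█······██·······█··█··      ┃             
...┃··················██··      ┃             
..♣┃·····█·█··███···█·██··      ┃             
...┃···██·██··███·█·██····      ┃             
━━━┃···█████··█··█████····      ┃             
   ┃·········█··████······      ┃             
   ┃··········█·█·········      ┃             
   ┃······················      ┃             
   ┃······················      ┃             


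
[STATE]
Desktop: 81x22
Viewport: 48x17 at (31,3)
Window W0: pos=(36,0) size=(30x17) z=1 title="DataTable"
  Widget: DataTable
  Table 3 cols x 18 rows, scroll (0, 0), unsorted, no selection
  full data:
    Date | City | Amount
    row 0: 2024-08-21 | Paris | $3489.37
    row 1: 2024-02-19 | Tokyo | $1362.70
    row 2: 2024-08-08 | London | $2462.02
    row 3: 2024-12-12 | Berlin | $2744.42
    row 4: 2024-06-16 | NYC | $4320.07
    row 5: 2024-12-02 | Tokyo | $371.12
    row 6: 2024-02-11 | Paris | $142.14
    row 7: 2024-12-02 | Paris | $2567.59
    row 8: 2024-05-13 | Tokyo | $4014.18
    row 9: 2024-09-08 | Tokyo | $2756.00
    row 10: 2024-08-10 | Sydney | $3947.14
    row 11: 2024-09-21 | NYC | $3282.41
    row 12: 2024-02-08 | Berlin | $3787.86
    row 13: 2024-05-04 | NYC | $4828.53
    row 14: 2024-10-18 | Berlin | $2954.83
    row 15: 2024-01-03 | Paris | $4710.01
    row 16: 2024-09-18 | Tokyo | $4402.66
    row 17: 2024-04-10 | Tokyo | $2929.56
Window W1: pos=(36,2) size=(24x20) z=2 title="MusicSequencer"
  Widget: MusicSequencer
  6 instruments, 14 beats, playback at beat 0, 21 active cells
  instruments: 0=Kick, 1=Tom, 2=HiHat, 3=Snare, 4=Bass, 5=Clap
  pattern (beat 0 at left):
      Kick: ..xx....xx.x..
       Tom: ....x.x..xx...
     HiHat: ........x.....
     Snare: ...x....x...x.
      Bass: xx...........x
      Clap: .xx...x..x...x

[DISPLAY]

     ┃ MusicSequencer       ┃t    ┃             
     ┠──────────────────────┨───  ┃             
     ┃      ▼1234567890123  ┃.37  ┃             
     ┃  Kick··██····██·█··  ┃.70  ┃             
     ┃   Tom····█·█··██···  ┃.02  ┃             
     ┃ HiHat········█·····  ┃.42  ┃             
     ┃ Snare···█····█···█·  ┃.07  ┃             
     ┃  Bass██···········█  ┃12   ┃             
     ┃  Clap·██···█··█···█  ┃14   ┃             
     ┃                      ┃.59  ┃             
     ┃                      ┃.18  ┃             
     ┃                      ┃.00  ┃             
     ┃                      ┃.14  ┃             
     ┃                      ┃━━━━━┛             
     ┃                      ┃                   
     ┃                      ┃                   
     ┃                      ┃                   


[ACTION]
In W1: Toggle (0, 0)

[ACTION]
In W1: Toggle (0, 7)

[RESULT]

     ┃ MusicSequencer       ┃t    ┃             
     ┠──────────────────────┨───  ┃             
     ┃      ▼1234567890123  ┃.37  ┃             
     ┃  Kick█·██···███·█··  ┃.70  ┃             
     ┃   Tom····█·█··██···  ┃.02  ┃             
     ┃ HiHat········█·····  ┃.42  ┃             
     ┃ Snare···█····█···█·  ┃.07  ┃             
     ┃  Bass██···········█  ┃12   ┃             
     ┃  Clap·██···█··█···█  ┃14   ┃             
     ┃                      ┃.59  ┃             
     ┃                      ┃.18  ┃             
     ┃                      ┃.00  ┃             
     ┃                      ┃.14  ┃             
     ┃                      ┃━━━━━┛             
     ┃                      ┃                   
     ┃                      ┃                   
     ┃                      ┃                   


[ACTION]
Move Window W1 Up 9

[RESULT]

     ┃      ▼1234567890123  ┃t    ┃             
     ┃  Kick█·██···███·█··  ┃───  ┃             
     ┃   Tom····█·█··██···  ┃.37  ┃             
     ┃ HiHat········█·····  ┃.70  ┃             
     ┃ Snare···█····█···█·  ┃.02  ┃             
     ┃  Bass██···········█  ┃.42  ┃             
     ┃  Clap·██···█··█···█  ┃.07  ┃             
     ┃                      ┃12   ┃             
     ┃                      ┃14   ┃             
     ┃                      ┃.59  ┃             
     ┃                      ┃.18  ┃             
     ┃                      ┃.00  ┃             
     ┃                      ┃.14  ┃             
     ┃                      ┃━━━━━┛             
     ┃                      ┃                   
     ┃                      ┃                   
     ┗━━━━━━━━━━━━━━━━━━━━━━┛                   


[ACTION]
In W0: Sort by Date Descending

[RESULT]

     ┃      ▼1234567890123  ┃t    ┃             
     ┃  Kick█·██···███·█··  ┃───  ┃             
     ┃   Tom····█·█··██···  ┃.42  ┃             
     ┃ HiHat········█·····  ┃12   ┃             
     ┃ Snare···█····█···█·  ┃.59  ┃             
     ┃  Bass██···········█  ┃.83  ┃             
     ┃  Clap·██···█··█···█  ┃.41  ┃             
     ┃                      ┃.66  ┃             
     ┃                      ┃.00  ┃             
     ┃                      ┃.37  ┃             
     ┃                      ┃.14  ┃             
     ┃                      ┃.02  ┃             
     ┃                      ┃.07  ┃             
     ┃                      ┃━━━━━┛             
     ┃                      ┃                   
     ┃                      ┃                   
     ┗━━━━━━━━━━━━━━━━━━━━━━┛                   


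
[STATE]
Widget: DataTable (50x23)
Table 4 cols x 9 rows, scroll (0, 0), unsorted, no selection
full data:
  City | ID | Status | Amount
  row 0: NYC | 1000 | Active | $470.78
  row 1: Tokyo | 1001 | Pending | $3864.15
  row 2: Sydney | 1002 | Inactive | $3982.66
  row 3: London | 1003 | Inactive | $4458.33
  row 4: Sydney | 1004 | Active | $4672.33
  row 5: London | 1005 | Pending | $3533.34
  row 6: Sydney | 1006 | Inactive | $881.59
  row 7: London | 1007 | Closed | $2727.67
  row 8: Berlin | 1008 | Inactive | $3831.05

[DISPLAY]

City  │ID  │Status  │Amount                       
──────┼────┼────────┼────────                     
NYC   │1000│Active  │$470.78                      
Tokyo │1001│Pending │$3864.15                     
Sydney│1002│Inactive│$3982.66                     
London│1003│Inactive│$4458.33                     
Sydney│1004│Active  │$4672.33                     
London│1005│Pending │$3533.34                     
Sydney│1006│Inactive│$881.59                      
London│1007│Closed  │$2727.67                     
Berlin│1008│Inactive│$3831.05                     
                                                  
                                                  
                                                  
                                                  
                                                  
                                                  
                                                  
                                                  
                                                  
                                                  
                                                  
                                                  


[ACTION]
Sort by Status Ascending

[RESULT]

City  │ID  │Status ▲│Amount                       
──────┼────┼────────┼────────                     
NYC   │1000│Active  │$470.78                      
Sydney│1004│Active  │$4672.33                     
London│1007│Closed  │$2727.67                     
Sydney│1002│Inactive│$3982.66                     
London│1003│Inactive│$4458.33                     
Sydney│1006│Inactive│$881.59                      
Berlin│1008│Inactive│$3831.05                     
Tokyo │1001│Pending │$3864.15                     
London│1005│Pending │$3533.34                     
                                                  
                                                  
                                                  
                                                  
                                                  
                                                  
                                                  
                                                  
                                                  
                                                  
                                                  
                                                  


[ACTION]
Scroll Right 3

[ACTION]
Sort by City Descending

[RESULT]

City ▼│ID  │Status  │Amount                       
──────┼────┼────────┼────────                     
Tokyo │1001│Pending │$3864.15                     
Sydney│1004│Active  │$4672.33                     
Sydney│1002│Inactive│$3982.66                     
Sydney│1006│Inactive│$881.59                      
NYC   │1000│Active  │$470.78                      
London│1007│Closed  │$2727.67                     
London│1003│Inactive│$4458.33                     
London│1005│Pending │$3533.34                     
Berlin│1008│Inactive│$3831.05                     
                                                  
                                                  
                                                  
                                                  
                                                  
                                                  
                                                  
                                                  
                                                  
                                                  
                                                  
                                                  


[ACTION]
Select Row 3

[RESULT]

City ▼│ID  │Status  │Amount                       
──────┼────┼────────┼────────                     
Tokyo │1001│Pending │$3864.15                     
Sydney│1004│Active  │$4672.33                     
Sydney│1002│Inactive│$3982.66                     
>ydney│1006│Inactive│$881.59                      
NYC   │1000│Active  │$470.78                      
London│1007│Closed  │$2727.67                     
London│1003│Inactive│$4458.33                     
London│1005│Pending │$3533.34                     
Berlin│1008│Inactive│$3831.05                     
                                                  
                                                  
                                                  
                                                  
                                                  
                                                  
                                                  
                                                  
                                                  
                                                  
                                                  
                                                  
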